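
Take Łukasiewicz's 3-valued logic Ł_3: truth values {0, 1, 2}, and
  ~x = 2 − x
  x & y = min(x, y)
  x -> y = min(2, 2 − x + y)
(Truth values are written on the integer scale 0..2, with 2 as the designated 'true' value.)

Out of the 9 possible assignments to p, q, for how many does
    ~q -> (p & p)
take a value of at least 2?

p = 0, q = 0 ↦ 0  <
p = 0, q = 1 ↦ 1  <
p = 0, q = 2 ↦ 2  ≥
p = 1, q = 0 ↦ 1  <
p = 1, q = 1 ↦ 2  ≥
p = 1, q = 2 ↦ 2  ≥
p = 2, q = 0 ↦ 2  ≥
p = 2, q = 1 ↦ 2  ≥
p = 2, q = 2 ↦ 2  ≥
So 6 of the 9 assignments meet the threshold.

6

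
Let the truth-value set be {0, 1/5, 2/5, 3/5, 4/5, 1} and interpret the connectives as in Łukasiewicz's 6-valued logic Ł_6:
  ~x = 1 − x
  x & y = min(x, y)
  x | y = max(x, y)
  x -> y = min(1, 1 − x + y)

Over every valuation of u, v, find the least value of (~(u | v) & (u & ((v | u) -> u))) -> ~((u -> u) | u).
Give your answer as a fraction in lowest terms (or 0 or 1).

Take u = 2/5, v = 0:
u | v = 2/5 | 0 = 2/5
~(u | v) = ~2/5 = 3/5
v | u = 0 | 2/5 = 2/5
(v | u) -> u = 2/5 -> 2/5 = 1
u & ((v | u) -> u) = 2/5 & 1 = 2/5
~(u | v) & (u & ((v | u) -> u)) = 3/5 & 2/5 = 2/5
u -> u = 2/5 -> 2/5 = 1
(u -> u) | u = 1 | 2/5 = 1
~((u -> u) | u) = ~1 = 0
(~(u | v) & (u & ((v | u) -> u))) -> ~((u -> u) | u) = 2/5 -> 0 = 3/5
No assignment yields a value below 3/5, so this is the minimum.

3/5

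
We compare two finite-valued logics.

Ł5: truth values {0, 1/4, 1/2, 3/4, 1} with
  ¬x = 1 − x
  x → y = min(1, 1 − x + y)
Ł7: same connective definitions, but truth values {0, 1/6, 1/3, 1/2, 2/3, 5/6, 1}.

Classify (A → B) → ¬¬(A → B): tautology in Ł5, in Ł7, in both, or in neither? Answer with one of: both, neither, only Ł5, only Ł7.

In Ł5: every assignment gives 1 — tautology.
In Ł7: every assignment gives 1 — tautology.

both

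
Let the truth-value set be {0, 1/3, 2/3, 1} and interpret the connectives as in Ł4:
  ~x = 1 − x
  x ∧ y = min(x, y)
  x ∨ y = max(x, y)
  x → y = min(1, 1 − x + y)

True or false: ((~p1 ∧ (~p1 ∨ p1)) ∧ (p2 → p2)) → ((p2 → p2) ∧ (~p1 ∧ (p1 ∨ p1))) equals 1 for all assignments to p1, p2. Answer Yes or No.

Counterexample: take p1 = 0, p2 = 0.
~p1 = ~0 = 1
~p1 = ~0 = 1
~p1 ∨ p1 = 1 ∨ 0 = 1
~p1 ∧ (~p1 ∨ p1) = 1 ∧ 1 = 1
p2 → p2 = 0 → 0 = 1
(~p1 ∧ (~p1 ∨ p1)) ∧ (p2 → p2) = 1 ∧ 1 = 1
p2 → p2 = 0 → 0 = 1
~p1 = ~0 = 1
p1 ∨ p1 = 0 ∨ 0 = 0
~p1 ∧ (p1 ∨ p1) = 1 ∧ 0 = 0
(p2 → p2) ∧ (~p1 ∧ (p1 ∨ p1)) = 1 ∧ 0 = 0
((~p1 ∧ (~p1 ∨ p1)) ∧ (p2 → p2)) → ((p2 → p2) ∧ (~p1 ∧ (p1 ∨ p1))) = 1 → 0 = 0
This gives 0 ≠ 1.

No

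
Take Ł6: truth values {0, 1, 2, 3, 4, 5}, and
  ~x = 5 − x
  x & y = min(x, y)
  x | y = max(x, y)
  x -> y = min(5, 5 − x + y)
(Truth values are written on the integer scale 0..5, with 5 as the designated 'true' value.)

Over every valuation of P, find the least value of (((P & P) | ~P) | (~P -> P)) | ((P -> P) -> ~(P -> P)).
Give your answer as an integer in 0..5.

4

Take P = 1:
P & P = 1 & 1 = 1
~P = ~1 = 4
(P & P) | ~P = 1 | 4 = 4
~P = ~1 = 4
~P -> P = 4 -> 1 = 2
((P & P) | ~P) | (~P -> P) = 4 | 2 = 4
P -> P = 1 -> 1 = 5
P -> P = 1 -> 1 = 5
~(P -> P) = ~5 = 0
(P -> P) -> ~(P -> P) = 5 -> 0 = 0
(((P & P) | ~P) | (~P -> P)) | ((P -> P) -> ~(P -> P)) = 4 | 0 = 4
No assignment yields a value below 4, so this is the minimum.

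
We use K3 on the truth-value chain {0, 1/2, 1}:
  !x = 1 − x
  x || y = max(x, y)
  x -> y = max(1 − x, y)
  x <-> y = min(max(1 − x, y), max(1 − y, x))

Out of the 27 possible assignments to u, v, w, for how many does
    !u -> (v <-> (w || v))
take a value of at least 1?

17

value 1: 17 assignments (counts)
value 1/2: 9 assignments
value 0: 1 assignment
So 17 of the 27 assignments meet the threshold.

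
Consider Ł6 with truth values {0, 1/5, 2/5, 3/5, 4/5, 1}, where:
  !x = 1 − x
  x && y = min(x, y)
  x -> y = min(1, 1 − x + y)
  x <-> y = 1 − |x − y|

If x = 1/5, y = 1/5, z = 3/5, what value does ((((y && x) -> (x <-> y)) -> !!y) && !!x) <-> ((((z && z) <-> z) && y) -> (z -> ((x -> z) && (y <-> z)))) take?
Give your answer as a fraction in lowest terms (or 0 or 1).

1/5

y && x = 1/5 && 1/5 = 1/5
x <-> y = 1/5 <-> 1/5 = 1
(y && x) -> (x <-> y) = 1/5 -> 1 = 1
!y = !1/5 = 4/5
!!y = !4/5 = 1/5
((y && x) -> (x <-> y)) -> !!y = 1 -> 1/5 = 1/5
!x = !1/5 = 4/5
!!x = !4/5 = 1/5
(((y && x) -> (x <-> y)) -> !!y) && !!x = 1/5 && 1/5 = 1/5
z && z = 3/5 && 3/5 = 3/5
(z && z) <-> z = 3/5 <-> 3/5 = 1
((z && z) <-> z) && y = 1 && 1/5 = 1/5
x -> z = 1/5 -> 3/5 = 1
y <-> z = 1/5 <-> 3/5 = 3/5
(x -> z) && (y <-> z) = 1 && 3/5 = 3/5
z -> ((x -> z) && (y <-> z)) = 3/5 -> 3/5 = 1
(((z && z) <-> z) && y) -> (z -> ((x -> z) && (y <-> z))) = 1/5 -> 1 = 1
((((y && x) -> (x <-> y)) -> !!y) && !!x) <-> ((((z && z) <-> z) && y) -> (z -> ((x -> z) && (y <-> z)))) = 1/5 <-> 1 = 1/5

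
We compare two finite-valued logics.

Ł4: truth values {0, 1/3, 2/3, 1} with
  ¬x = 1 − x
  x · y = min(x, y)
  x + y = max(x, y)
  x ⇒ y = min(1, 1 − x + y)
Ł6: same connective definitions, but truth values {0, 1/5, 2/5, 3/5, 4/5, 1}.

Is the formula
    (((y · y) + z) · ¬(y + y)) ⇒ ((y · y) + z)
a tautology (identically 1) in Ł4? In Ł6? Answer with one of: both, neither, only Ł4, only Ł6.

In Ł4: every assignment gives 1 — tautology.
In Ł6: every assignment gives 1 — tautology.

both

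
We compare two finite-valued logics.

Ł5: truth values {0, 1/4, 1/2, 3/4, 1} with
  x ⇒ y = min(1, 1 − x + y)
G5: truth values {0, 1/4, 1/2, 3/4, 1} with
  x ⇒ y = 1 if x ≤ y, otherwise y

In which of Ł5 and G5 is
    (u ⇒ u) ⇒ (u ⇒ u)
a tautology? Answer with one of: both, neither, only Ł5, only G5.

In Ł5: every assignment gives 1 — tautology.
In G5: every assignment gives 1 — tautology.

both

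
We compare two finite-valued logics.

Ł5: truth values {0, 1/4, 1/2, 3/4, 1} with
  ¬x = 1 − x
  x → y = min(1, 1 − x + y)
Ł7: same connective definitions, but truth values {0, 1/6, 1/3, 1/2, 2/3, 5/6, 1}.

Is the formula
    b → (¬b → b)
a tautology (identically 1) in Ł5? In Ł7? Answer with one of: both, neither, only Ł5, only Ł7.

both

In Ł5: every assignment gives 1 — tautology.
In Ł7: every assignment gives 1 — tautology.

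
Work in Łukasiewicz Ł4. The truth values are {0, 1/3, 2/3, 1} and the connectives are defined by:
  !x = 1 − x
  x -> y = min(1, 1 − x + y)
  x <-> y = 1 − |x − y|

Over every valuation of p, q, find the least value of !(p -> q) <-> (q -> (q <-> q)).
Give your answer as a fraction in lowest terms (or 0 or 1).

0

Take p = 0, q = 0:
p -> q = 0 -> 0 = 1
!(p -> q) = !1 = 0
q <-> q = 0 <-> 0 = 1
q -> (q <-> q) = 0 -> 1 = 1
!(p -> q) <-> (q -> (q <-> q)) = 0 <-> 1 = 0
No assignment yields a value below 0, so this is the minimum.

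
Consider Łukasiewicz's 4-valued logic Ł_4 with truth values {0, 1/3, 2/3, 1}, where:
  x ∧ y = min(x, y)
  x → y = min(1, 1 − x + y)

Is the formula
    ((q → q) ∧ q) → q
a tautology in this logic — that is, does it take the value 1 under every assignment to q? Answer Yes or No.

q = 0 ↦ 1
q = 1/3 ↦ 1
q = 2/3 ↦ 1
q = 1 ↦ 1
Every assignment gives a value ≥ 1.

Yes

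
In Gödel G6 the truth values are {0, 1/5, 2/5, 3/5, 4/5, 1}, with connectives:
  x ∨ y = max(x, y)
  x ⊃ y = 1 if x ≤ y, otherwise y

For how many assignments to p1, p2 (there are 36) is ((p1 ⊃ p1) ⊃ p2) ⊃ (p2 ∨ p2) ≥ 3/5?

36

value 1: 36 assignments (counts)
So 36 of the 36 assignments meet the threshold.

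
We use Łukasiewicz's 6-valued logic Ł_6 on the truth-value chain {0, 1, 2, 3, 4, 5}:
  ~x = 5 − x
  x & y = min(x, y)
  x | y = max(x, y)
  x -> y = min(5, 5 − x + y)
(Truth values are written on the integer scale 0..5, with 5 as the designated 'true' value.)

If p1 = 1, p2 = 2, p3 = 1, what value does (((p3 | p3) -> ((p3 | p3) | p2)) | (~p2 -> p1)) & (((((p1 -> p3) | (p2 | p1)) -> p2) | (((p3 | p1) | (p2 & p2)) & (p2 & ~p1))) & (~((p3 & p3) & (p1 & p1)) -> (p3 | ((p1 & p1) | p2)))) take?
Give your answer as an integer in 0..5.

2

p3 | p3 = 1 | 1 = 1
p3 | p3 = 1 | 1 = 1
(p3 | p3) | p2 = 1 | 2 = 2
(p3 | p3) -> ((p3 | p3) | p2) = 1 -> 2 = 5
~p2 = ~2 = 3
~p2 -> p1 = 3 -> 1 = 3
((p3 | p3) -> ((p3 | p3) | p2)) | (~p2 -> p1) = 5 | 3 = 5
p1 -> p3 = 1 -> 1 = 5
p2 | p1 = 2 | 1 = 2
(p1 -> p3) | (p2 | p1) = 5 | 2 = 5
((p1 -> p3) | (p2 | p1)) -> p2 = 5 -> 2 = 2
p3 | p1 = 1 | 1 = 1
p2 & p2 = 2 & 2 = 2
(p3 | p1) | (p2 & p2) = 1 | 2 = 2
~p1 = ~1 = 4
p2 & ~p1 = 2 & 4 = 2
((p3 | p1) | (p2 & p2)) & (p2 & ~p1) = 2 & 2 = 2
(((p1 -> p3) | (p2 | p1)) -> p2) | (((p3 | p1) | (p2 & p2)) & (p2 & ~p1)) = 2 | 2 = 2
p3 & p3 = 1 & 1 = 1
p1 & p1 = 1 & 1 = 1
(p3 & p3) & (p1 & p1) = 1 & 1 = 1
~((p3 & p3) & (p1 & p1)) = ~1 = 4
p1 & p1 = 1 & 1 = 1
(p1 & p1) | p2 = 1 | 2 = 2
p3 | ((p1 & p1) | p2) = 1 | 2 = 2
~((p3 & p3) & (p1 & p1)) -> (p3 | ((p1 & p1) | p2)) = 4 -> 2 = 3
((((p1 -> p3) | (p2 | p1)) -> p2) | (((p3 | p1) | (p2 & p2)) & (p2 & ~p1))) & (~((p3 & p3) & (p1 & p1)) -> (p3 | ((p1 & p1) | p2))) = 2 & 3 = 2
(((p3 | p3) -> ((p3 | p3) | p2)) | (~p2 -> p1)) & (((((p1 -> p3) | (p2 | p1)) -> p2) | (((p3 | p1) | (p2 & p2)) & (p2 & ~p1))) & (~((p3 & p3) & (p1 & p1)) -> (p3 | ((p1 & p1) | p2)))) = 5 & 2 = 2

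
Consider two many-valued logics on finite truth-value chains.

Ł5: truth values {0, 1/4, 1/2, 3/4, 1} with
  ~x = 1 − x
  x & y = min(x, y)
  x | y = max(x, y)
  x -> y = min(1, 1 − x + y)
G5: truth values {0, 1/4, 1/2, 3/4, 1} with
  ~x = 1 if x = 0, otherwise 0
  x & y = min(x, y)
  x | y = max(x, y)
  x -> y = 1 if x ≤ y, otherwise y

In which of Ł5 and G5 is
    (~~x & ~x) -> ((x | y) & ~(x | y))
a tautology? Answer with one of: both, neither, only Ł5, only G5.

only G5

In Ł5: at x = 1/4, y = 1 the value is 3/4 — not a tautology.
In G5: every assignment gives 1 — tautology.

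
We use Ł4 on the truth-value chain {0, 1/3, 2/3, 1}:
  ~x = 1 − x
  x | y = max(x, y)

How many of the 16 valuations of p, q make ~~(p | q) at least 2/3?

p = 0, q = 0 ↦ 0  <
p = 0, q = 1/3 ↦ 1/3  <
p = 0, q = 2/3 ↦ 2/3  ≥
p = 0, q = 1 ↦ 1  ≥
p = 1/3, q = 0 ↦ 1/3  <
p = 1/3, q = 1/3 ↦ 1/3  <
p = 1/3, q = 2/3 ↦ 2/3  ≥
p = 1/3, q = 1 ↦ 1  ≥
p = 2/3, q = 0 ↦ 2/3  ≥
p = 2/3, q = 1/3 ↦ 2/3  ≥
p = 2/3, q = 2/3 ↦ 2/3  ≥
p = 2/3, q = 1 ↦ 1  ≥
p = 1, q = 0 ↦ 1  ≥
p = 1, q = 1/3 ↦ 1  ≥
p = 1, q = 2/3 ↦ 1  ≥
p = 1, q = 1 ↦ 1  ≥
So 12 of the 16 assignments meet the threshold.

12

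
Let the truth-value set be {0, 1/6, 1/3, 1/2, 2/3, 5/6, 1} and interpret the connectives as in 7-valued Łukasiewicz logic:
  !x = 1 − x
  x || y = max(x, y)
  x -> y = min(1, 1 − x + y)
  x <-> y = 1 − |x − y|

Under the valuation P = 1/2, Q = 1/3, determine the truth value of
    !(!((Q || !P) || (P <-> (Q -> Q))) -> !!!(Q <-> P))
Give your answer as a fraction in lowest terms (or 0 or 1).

1/3

!P = !1/2 = 1/2
Q || !P = 1/3 || 1/2 = 1/2
Q -> Q = 1/3 -> 1/3 = 1
P <-> (Q -> Q) = 1/2 <-> 1 = 1/2
(Q || !P) || (P <-> (Q -> Q)) = 1/2 || 1/2 = 1/2
!((Q || !P) || (P <-> (Q -> Q))) = !1/2 = 1/2
Q <-> P = 1/3 <-> 1/2 = 5/6
!(Q <-> P) = !5/6 = 1/6
!!(Q <-> P) = !1/6 = 5/6
!!!(Q <-> P) = !5/6 = 1/6
!((Q || !P) || (P <-> (Q -> Q))) -> !!!(Q <-> P) = 1/2 -> 1/6 = 2/3
!(!((Q || !P) || (P <-> (Q -> Q))) -> !!!(Q <-> P)) = !2/3 = 1/3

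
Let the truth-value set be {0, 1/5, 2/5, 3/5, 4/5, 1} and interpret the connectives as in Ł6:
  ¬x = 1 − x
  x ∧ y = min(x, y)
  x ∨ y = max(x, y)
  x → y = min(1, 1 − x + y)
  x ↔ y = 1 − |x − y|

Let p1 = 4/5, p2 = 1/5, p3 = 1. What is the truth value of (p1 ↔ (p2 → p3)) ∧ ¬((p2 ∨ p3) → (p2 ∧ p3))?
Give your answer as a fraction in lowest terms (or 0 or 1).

4/5

p2 → p3 = 1/5 → 1 = 1
p1 ↔ (p2 → p3) = 4/5 ↔ 1 = 4/5
p2 ∨ p3 = 1/5 ∨ 1 = 1
p2 ∧ p3 = 1/5 ∧ 1 = 1/5
(p2 ∨ p3) → (p2 ∧ p3) = 1 → 1/5 = 1/5
¬((p2 ∨ p3) → (p2 ∧ p3)) = ¬1/5 = 4/5
(p1 ↔ (p2 → p3)) ∧ ¬((p2 ∨ p3) → (p2 ∧ p3)) = 4/5 ∧ 4/5 = 4/5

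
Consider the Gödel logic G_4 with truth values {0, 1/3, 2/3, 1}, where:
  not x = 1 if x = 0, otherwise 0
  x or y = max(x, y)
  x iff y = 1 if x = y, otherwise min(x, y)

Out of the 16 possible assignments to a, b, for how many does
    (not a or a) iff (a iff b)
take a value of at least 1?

a = 0, b = 0 ↦ 1  ≥
a = 0, b = 1/3 ↦ 0  <
a = 0, b = 2/3 ↦ 0  <
a = 0, b = 1 ↦ 0  <
a = 1/3, b = 0 ↦ 0  <
a = 1/3, b = 1/3 ↦ 1/3  <
a = 1/3, b = 2/3 ↦ 1  ≥
a = 1/3, b = 1 ↦ 1  ≥
a = 2/3, b = 0 ↦ 0  <
a = 2/3, b = 1/3 ↦ 1/3  <
a = 2/3, b = 2/3 ↦ 2/3  <
a = 2/3, b = 1 ↦ 1  ≥
a = 1, b = 0 ↦ 0  <
a = 1, b = 1/3 ↦ 1/3  <
a = 1, b = 2/3 ↦ 2/3  <
a = 1, b = 1 ↦ 1  ≥
So 5 of the 16 assignments meet the threshold.

5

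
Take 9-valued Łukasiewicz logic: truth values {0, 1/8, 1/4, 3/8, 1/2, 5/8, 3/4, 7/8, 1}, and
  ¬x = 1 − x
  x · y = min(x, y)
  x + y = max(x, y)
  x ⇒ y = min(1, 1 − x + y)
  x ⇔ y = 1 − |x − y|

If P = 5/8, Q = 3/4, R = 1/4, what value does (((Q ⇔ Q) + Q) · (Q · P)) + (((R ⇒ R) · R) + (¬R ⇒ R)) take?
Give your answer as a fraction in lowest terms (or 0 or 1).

5/8

Q ⇔ Q = 3/4 ⇔ 3/4 = 1
(Q ⇔ Q) + Q = 1 + 3/4 = 1
Q · P = 3/4 · 5/8 = 5/8
((Q ⇔ Q) + Q) · (Q · P) = 1 · 5/8 = 5/8
R ⇒ R = 1/4 ⇒ 1/4 = 1
(R ⇒ R) · R = 1 · 1/4 = 1/4
¬R = ¬1/4 = 3/4
¬R ⇒ R = 3/4 ⇒ 1/4 = 1/2
((R ⇒ R) · R) + (¬R ⇒ R) = 1/4 + 1/2 = 1/2
(((Q ⇔ Q) + Q) · (Q · P)) + (((R ⇒ R) · R) + (¬R ⇒ R)) = 5/8 + 1/2 = 5/8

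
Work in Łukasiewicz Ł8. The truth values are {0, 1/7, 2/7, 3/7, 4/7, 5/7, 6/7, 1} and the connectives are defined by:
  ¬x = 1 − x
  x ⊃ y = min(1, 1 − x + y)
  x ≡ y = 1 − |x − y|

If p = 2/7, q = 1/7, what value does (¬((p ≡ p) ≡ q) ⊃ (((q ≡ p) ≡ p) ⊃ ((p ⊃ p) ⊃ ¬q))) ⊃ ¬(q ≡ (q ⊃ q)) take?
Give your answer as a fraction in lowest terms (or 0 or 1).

p ≡ p = 2/7 ≡ 2/7 = 1
(p ≡ p) ≡ q = 1 ≡ 1/7 = 1/7
¬((p ≡ p) ≡ q) = ¬1/7 = 6/7
q ≡ p = 1/7 ≡ 2/7 = 6/7
(q ≡ p) ≡ p = 6/7 ≡ 2/7 = 3/7
p ⊃ p = 2/7 ⊃ 2/7 = 1
¬q = ¬1/7 = 6/7
(p ⊃ p) ⊃ ¬q = 1 ⊃ 6/7 = 6/7
((q ≡ p) ≡ p) ⊃ ((p ⊃ p) ⊃ ¬q) = 3/7 ⊃ 6/7 = 1
¬((p ≡ p) ≡ q) ⊃ (((q ≡ p) ≡ p) ⊃ ((p ⊃ p) ⊃ ¬q)) = 6/7 ⊃ 1 = 1
q ⊃ q = 1/7 ⊃ 1/7 = 1
q ≡ (q ⊃ q) = 1/7 ≡ 1 = 1/7
¬(q ≡ (q ⊃ q)) = ¬1/7 = 6/7
(¬((p ≡ p) ≡ q) ⊃ (((q ≡ p) ≡ p) ⊃ ((p ⊃ p) ⊃ ¬q))) ⊃ ¬(q ≡ (q ⊃ q)) = 1 ⊃ 6/7 = 6/7

6/7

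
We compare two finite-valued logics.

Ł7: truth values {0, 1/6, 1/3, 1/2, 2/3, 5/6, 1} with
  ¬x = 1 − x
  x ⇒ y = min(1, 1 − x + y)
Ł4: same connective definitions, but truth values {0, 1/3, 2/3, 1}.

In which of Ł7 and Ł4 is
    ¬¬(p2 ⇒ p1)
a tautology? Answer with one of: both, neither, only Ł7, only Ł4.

In Ł7: at p1 = 0, p2 = 1/6 the value is 5/6 — not a tautology.
In Ł4: at p1 = 0, p2 = 1/3 the value is 2/3 — not a tautology.

neither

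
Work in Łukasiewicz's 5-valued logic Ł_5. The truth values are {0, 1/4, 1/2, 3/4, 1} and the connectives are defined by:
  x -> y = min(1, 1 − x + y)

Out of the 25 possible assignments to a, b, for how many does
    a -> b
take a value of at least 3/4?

value 1: 15 assignments (counts)
value 3/4: 4 assignments (counts)
value 1/2: 3 assignments
value 1/4: 2 assignments
value 0: 1 assignment
So 19 of the 25 assignments meet the threshold.

19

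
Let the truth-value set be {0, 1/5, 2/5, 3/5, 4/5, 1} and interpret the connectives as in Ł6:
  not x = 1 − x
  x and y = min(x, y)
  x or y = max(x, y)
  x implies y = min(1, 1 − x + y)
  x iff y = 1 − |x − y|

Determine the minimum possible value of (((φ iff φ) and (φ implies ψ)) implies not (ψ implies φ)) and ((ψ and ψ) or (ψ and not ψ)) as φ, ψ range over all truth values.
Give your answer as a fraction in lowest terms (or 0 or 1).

0

Take φ = 0, ψ = 0:
φ iff φ = 0 iff 0 = 1
φ implies ψ = 0 implies 0 = 1
(φ iff φ) and (φ implies ψ) = 1 and 1 = 1
ψ implies φ = 0 implies 0 = 1
not (ψ implies φ) = not 1 = 0
((φ iff φ) and (φ implies ψ)) implies not (ψ implies φ) = 1 implies 0 = 0
ψ and ψ = 0 and 0 = 0
not ψ = not 0 = 1
ψ and not ψ = 0 and 1 = 0
(ψ and ψ) or (ψ and not ψ) = 0 or 0 = 0
(((φ iff φ) and (φ implies ψ)) implies not (ψ implies φ)) and ((ψ and ψ) or (ψ and not ψ)) = 0 and 0 = 0
No assignment yields a value below 0, so this is the minimum.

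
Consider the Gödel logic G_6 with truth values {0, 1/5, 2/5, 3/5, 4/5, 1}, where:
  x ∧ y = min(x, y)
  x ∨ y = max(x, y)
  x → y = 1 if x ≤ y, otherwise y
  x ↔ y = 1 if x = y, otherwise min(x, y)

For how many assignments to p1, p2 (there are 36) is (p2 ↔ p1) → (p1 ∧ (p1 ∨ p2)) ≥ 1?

31

value 1: 31 assignments (counts)
value 4/5: 1 assignment
value 3/5: 1 assignment
value 2/5: 1 assignment
value 1/5: 1 assignment
value 0: 1 assignment
So 31 of the 36 assignments meet the threshold.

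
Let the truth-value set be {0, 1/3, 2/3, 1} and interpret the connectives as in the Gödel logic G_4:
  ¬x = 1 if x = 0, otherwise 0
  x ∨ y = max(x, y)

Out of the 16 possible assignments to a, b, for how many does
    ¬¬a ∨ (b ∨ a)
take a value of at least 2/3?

a = 0, b = 0 ↦ 0  <
a = 0, b = 1/3 ↦ 1/3  <
a = 0, b = 2/3 ↦ 2/3  ≥
a = 0, b = 1 ↦ 1  ≥
a = 1/3, b = 0 ↦ 1  ≥
a = 1/3, b = 1/3 ↦ 1  ≥
a = 1/3, b = 2/3 ↦ 1  ≥
a = 1/3, b = 1 ↦ 1  ≥
a = 2/3, b = 0 ↦ 1  ≥
a = 2/3, b = 1/3 ↦ 1  ≥
a = 2/3, b = 2/3 ↦ 1  ≥
a = 2/3, b = 1 ↦ 1  ≥
a = 1, b = 0 ↦ 1  ≥
a = 1, b = 1/3 ↦ 1  ≥
a = 1, b = 2/3 ↦ 1  ≥
a = 1, b = 1 ↦ 1  ≥
So 14 of the 16 assignments meet the threshold.

14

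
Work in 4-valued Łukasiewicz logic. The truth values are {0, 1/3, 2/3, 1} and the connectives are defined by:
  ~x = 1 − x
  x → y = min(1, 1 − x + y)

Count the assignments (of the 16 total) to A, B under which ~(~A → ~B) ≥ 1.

1

A = 0, B = 0 ↦ 0  <
A = 0, B = 1/3 ↦ 1/3  <
A = 0, B = 2/3 ↦ 2/3  <
A = 0, B = 1 ↦ 1  ≥
A = 1/3, B = 0 ↦ 0  <
A = 1/3, B = 1/3 ↦ 0  <
A = 1/3, B = 2/3 ↦ 1/3  <
A = 1/3, B = 1 ↦ 2/3  <
A = 2/3, B = 0 ↦ 0  <
A = 2/3, B = 1/3 ↦ 0  <
A = 2/3, B = 2/3 ↦ 0  <
A = 2/3, B = 1 ↦ 1/3  <
A = 1, B = 0 ↦ 0  <
A = 1, B = 1/3 ↦ 0  <
A = 1, B = 2/3 ↦ 0  <
A = 1, B = 1 ↦ 0  <
So 1 of the 16 assignments meets the threshold.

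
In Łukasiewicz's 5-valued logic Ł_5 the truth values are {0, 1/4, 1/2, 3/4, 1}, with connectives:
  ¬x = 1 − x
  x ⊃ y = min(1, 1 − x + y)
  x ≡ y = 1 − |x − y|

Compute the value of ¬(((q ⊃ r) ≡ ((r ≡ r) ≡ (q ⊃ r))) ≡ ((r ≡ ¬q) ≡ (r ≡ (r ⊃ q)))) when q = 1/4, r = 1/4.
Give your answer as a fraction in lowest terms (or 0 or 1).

1/4

q ⊃ r = 1/4 ⊃ 1/4 = 1
r ≡ r = 1/4 ≡ 1/4 = 1
q ⊃ r = 1/4 ⊃ 1/4 = 1
(r ≡ r) ≡ (q ⊃ r) = 1 ≡ 1 = 1
(q ⊃ r) ≡ ((r ≡ r) ≡ (q ⊃ r)) = 1 ≡ 1 = 1
¬q = ¬1/4 = 3/4
r ≡ ¬q = 1/4 ≡ 3/4 = 1/2
r ⊃ q = 1/4 ⊃ 1/4 = 1
r ≡ (r ⊃ q) = 1/4 ≡ 1 = 1/4
(r ≡ ¬q) ≡ (r ≡ (r ⊃ q)) = 1/2 ≡ 1/4 = 3/4
((q ⊃ r) ≡ ((r ≡ r) ≡ (q ⊃ r))) ≡ ((r ≡ ¬q) ≡ (r ≡ (r ⊃ q))) = 1 ≡ 3/4 = 3/4
¬(((q ⊃ r) ≡ ((r ≡ r) ≡ (q ⊃ r))) ≡ ((r ≡ ¬q) ≡ (r ≡ (r ⊃ q)))) = ¬3/4 = 1/4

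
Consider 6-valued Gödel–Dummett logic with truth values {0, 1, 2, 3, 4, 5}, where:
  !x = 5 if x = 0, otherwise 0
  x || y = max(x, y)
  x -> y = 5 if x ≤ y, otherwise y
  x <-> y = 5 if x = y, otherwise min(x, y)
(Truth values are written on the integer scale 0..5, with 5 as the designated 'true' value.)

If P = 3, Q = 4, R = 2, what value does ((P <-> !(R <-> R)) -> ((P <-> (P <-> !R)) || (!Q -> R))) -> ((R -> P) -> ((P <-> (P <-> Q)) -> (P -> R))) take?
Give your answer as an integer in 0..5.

2

R <-> R = 2 <-> 2 = 5
!(R <-> R) = !5 = 0
P <-> !(R <-> R) = 3 <-> 0 = 0
!R = !2 = 0
P <-> !R = 3 <-> 0 = 0
P <-> (P <-> !R) = 3 <-> 0 = 0
!Q = !4 = 0
!Q -> R = 0 -> 2 = 5
(P <-> (P <-> !R)) || (!Q -> R) = 0 || 5 = 5
(P <-> !(R <-> R)) -> ((P <-> (P <-> !R)) || (!Q -> R)) = 0 -> 5 = 5
R -> P = 2 -> 3 = 5
P <-> Q = 3 <-> 4 = 3
P <-> (P <-> Q) = 3 <-> 3 = 5
P -> R = 3 -> 2 = 2
(P <-> (P <-> Q)) -> (P -> R) = 5 -> 2 = 2
(R -> P) -> ((P <-> (P <-> Q)) -> (P -> R)) = 5 -> 2 = 2
((P <-> !(R <-> R)) -> ((P <-> (P <-> !R)) || (!Q -> R))) -> ((R -> P) -> ((P <-> (P <-> Q)) -> (P -> R))) = 5 -> 2 = 2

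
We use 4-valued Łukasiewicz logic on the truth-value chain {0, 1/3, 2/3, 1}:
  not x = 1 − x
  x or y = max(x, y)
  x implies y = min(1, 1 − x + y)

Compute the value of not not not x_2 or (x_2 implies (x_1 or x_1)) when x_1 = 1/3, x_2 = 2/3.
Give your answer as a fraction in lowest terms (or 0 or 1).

2/3

not x_2 = not 2/3 = 1/3
not not x_2 = not 1/3 = 2/3
not not not x_2 = not 2/3 = 1/3
x_1 or x_1 = 1/3 or 1/3 = 1/3
x_2 implies (x_1 or x_1) = 2/3 implies 1/3 = 2/3
not not not x_2 or (x_2 implies (x_1 or x_1)) = 1/3 or 2/3 = 2/3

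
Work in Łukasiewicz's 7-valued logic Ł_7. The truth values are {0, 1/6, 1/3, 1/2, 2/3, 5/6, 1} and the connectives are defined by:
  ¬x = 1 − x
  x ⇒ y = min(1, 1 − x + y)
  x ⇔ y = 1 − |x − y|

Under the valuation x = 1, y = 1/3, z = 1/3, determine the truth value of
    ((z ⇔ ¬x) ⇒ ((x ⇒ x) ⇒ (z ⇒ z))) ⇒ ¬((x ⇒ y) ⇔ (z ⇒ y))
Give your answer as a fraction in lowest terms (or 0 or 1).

¬x = ¬1 = 0
z ⇔ ¬x = 1/3 ⇔ 0 = 2/3
x ⇒ x = 1 ⇒ 1 = 1
z ⇒ z = 1/3 ⇒ 1/3 = 1
(x ⇒ x) ⇒ (z ⇒ z) = 1 ⇒ 1 = 1
(z ⇔ ¬x) ⇒ ((x ⇒ x) ⇒ (z ⇒ z)) = 2/3 ⇒ 1 = 1
x ⇒ y = 1 ⇒ 1/3 = 1/3
z ⇒ y = 1/3 ⇒ 1/3 = 1
(x ⇒ y) ⇔ (z ⇒ y) = 1/3 ⇔ 1 = 1/3
¬((x ⇒ y) ⇔ (z ⇒ y)) = ¬1/3 = 2/3
((z ⇔ ¬x) ⇒ ((x ⇒ x) ⇒ (z ⇒ z))) ⇒ ¬((x ⇒ y) ⇔ (z ⇒ y)) = 1 ⇒ 2/3 = 2/3

2/3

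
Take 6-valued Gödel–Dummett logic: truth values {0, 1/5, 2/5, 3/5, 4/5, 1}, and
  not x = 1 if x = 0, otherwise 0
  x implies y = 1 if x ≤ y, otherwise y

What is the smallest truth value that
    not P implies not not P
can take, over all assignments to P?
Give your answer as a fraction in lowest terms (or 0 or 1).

0

Take P = 0:
not P = not 0 = 1
not P = not 0 = 1
not not P = not 1 = 0
not P implies not not P = 1 implies 0 = 0
No assignment yields a value below 0, so this is the minimum.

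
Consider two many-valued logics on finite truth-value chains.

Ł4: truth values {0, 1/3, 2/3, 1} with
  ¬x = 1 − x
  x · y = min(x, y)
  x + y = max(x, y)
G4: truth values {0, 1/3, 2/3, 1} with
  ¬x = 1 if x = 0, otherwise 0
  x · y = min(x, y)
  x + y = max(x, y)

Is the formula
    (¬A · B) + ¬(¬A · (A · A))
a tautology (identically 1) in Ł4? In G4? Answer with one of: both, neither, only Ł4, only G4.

only G4

In Ł4: at A = 1/3, B = 0 the value is 2/3 — not a tautology.
In G4: every assignment gives 1 — tautology.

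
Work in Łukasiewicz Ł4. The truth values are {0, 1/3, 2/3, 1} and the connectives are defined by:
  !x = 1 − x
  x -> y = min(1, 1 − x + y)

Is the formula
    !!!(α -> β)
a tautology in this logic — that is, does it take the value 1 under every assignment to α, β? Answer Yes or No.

Counterexample: take α = 0, β = 0.
α -> β = 0 -> 0 = 1
!(α -> β) = !1 = 0
!!(α -> β) = !0 = 1
!!!(α -> β) = !1 = 0
This gives 0 ≠ 1.

No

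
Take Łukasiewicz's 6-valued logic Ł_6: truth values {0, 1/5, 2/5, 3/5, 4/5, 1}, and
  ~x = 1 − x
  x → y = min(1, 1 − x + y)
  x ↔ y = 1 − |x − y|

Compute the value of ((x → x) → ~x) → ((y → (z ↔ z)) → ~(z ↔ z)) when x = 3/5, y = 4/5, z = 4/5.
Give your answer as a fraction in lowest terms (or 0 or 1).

3/5

x → x = 3/5 → 3/5 = 1
~x = ~3/5 = 2/5
(x → x) → ~x = 1 → 2/5 = 2/5
z ↔ z = 4/5 ↔ 4/5 = 1
y → (z ↔ z) = 4/5 → 1 = 1
z ↔ z = 4/5 ↔ 4/5 = 1
~(z ↔ z) = ~1 = 0
(y → (z ↔ z)) → ~(z ↔ z) = 1 → 0 = 0
((x → x) → ~x) → ((y → (z ↔ z)) → ~(z ↔ z)) = 2/5 → 0 = 3/5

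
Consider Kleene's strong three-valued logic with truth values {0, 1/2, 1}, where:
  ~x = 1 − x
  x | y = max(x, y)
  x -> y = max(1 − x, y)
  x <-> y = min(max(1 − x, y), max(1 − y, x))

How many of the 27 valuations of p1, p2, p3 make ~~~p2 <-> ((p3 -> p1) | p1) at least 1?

6

value 1: 6 assignments (counts)
value 1/2: 15 assignments
value 0: 6 assignments
So 6 of the 27 assignments meet the threshold.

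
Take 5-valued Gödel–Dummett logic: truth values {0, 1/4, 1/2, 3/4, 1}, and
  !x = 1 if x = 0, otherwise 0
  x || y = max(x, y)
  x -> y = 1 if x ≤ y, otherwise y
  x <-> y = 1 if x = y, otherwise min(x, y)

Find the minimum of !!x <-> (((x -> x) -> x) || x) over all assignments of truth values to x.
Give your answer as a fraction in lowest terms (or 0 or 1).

1/4

Take x = 1/4:
!x = !1/4 = 0
!!x = !0 = 1
x -> x = 1/4 -> 1/4 = 1
(x -> x) -> x = 1 -> 1/4 = 1/4
((x -> x) -> x) || x = 1/4 || 1/4 = 1/4
!!x <-> (((x -> x) -> x) || x) = 1 <-> 1/4 = 1/4
No assignment yields a value below 1/4, so this is the minimum.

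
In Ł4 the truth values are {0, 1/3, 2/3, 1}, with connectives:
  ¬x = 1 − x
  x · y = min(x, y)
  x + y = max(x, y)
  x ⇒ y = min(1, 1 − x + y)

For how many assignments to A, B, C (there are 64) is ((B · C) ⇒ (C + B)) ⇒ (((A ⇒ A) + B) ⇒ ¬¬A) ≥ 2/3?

32

value 1: 16 assignments (counts)
value 2/3: 16 assignments (counts)
value 1/3: 16 assignments
value 0: 16 assignments
So 32 of the 64 assignments meet the threshold.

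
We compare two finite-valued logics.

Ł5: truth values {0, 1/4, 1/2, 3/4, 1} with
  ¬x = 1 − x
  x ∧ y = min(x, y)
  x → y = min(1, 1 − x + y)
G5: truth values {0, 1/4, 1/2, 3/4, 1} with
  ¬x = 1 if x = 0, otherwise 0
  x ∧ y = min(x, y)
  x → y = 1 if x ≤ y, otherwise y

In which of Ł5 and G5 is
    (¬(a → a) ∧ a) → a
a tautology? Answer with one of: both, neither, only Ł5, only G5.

both

In Ł5: every assignment gives 1 — tautology.
In G5: every assignment gives 1 — tautology.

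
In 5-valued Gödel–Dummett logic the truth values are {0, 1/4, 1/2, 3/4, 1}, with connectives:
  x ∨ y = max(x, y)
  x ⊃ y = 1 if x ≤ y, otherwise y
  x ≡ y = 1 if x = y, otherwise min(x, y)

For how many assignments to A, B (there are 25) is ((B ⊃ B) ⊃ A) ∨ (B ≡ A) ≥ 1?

9

value 1: 9 assignments (counts)
value 3/4: 4 assignments
value 1/2: 4 assignments
value 1/4: 4 assignments
value 0: 4 assignments
So 9 of the 25 assignments meet the threshold.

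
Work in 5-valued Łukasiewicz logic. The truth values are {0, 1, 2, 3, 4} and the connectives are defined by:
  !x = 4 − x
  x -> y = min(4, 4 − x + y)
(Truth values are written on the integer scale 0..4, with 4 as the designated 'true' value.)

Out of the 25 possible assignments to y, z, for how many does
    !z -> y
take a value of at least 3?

value 4: 15 assignments (counts)
value 3: 4 assignments (counts)
value 2: 3 assignments
value 1: 2 assignments
value 0: 1 assignment
So 19 of the 25 assignments meet the threshold.

19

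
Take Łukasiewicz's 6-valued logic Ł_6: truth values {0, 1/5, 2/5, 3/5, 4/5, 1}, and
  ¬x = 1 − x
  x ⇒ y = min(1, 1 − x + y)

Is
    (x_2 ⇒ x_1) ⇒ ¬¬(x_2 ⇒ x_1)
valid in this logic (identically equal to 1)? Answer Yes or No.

At x_1 = 2/5, x_2 = 3/5, for instance:
x_2 ⇒ x_1 = 3/5 ⇒ 2/5 = 4/5
¬(x_2 ⇒ x_1) = ¬4/5 = 1/5
¬¬(x_2 ⇒ x_1) = ¬1/5 = 4/5
(x_2 ⇒ x_1) ⇒ ¬¬(x_2 ⇒ x_1) = 4/5 ⇒ 4/5 = 1
and checking the remaining 35 assignments likewise gives ≥ 1 in every case.

Yes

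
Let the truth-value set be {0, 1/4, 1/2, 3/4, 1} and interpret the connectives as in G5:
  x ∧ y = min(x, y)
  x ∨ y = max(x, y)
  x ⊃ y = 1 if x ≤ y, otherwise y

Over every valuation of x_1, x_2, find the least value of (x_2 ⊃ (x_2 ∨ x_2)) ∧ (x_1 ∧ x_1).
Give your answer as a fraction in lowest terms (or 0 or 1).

0

Take x_1 = 0, x_2 = 0:
x_2 ∨ x_2 = 0 ∨ 0 = 0
x_2 ⊃ (x_2 ∨ x_2) = 0 ⊃ 0 = 1
x_1 ∧ x_1 = 0 ∧ 0 = 0
(x_2 ⊃ (x_2 ∨ x_2)) ∧ (x_1 ∧ x_1) = 1 ∧ 0 = 0
No assignment yields a value below 0, so this is the minimum.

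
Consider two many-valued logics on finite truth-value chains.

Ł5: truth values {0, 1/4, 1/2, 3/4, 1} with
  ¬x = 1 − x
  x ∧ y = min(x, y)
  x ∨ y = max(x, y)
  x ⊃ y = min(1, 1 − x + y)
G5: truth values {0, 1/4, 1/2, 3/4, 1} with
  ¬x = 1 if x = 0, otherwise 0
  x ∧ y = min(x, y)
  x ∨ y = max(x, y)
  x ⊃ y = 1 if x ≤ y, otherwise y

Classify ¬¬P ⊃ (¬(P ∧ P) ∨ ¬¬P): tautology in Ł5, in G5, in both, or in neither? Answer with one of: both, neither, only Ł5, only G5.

both

In Ł5: every assignment gives 1 — tautology.
In G5: every assignment gives 1 — tautology.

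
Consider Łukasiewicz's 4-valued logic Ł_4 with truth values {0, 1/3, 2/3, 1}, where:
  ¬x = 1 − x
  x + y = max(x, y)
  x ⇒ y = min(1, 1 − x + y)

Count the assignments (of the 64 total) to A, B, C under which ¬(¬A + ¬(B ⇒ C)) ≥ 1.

value 1: 10 assignments (counts)
value 2/3: 16 assignments
value 1/3: 19 assignments
value 0: 19 assignments
So 10 of the 64 assignments meet the threshold.

10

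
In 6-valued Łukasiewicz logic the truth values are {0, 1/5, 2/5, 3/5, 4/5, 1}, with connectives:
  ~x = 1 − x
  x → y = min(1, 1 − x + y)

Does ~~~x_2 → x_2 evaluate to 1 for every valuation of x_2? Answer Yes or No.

No

Counterexample: take x_2 = 0.
~x_2 = ~0 = 1
~~x_2 = ~1 = 0
~~~x_2 = ~0 = 1
~~~x_2 → x_2 = 1 → 0 = 0
This gives 0 ≠ 1.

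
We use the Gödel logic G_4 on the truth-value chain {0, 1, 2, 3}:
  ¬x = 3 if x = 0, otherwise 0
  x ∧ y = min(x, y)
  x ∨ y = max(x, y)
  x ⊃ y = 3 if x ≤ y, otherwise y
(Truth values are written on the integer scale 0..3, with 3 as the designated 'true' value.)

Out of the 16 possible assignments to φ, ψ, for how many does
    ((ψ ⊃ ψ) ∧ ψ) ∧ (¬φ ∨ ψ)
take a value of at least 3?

4

φ = 0, ψ = 0 ↦ 0  <
φ = 0, ψ = 1 ↦ 1  <
φ = 0, ψ = 2 ↦ 2  <
φ = 0, ψ = 3 ↦ 3  ≥
φ = 1, ψ = 0 ↦ 0  <
φ = 1, ψ = 1 ↦ 1  <
φ = 1, ψ = 2 ↦ 2  <
φ = 1, ψ = 3 ↦ 3  ≥
φ = 2, ψ = 0 ↦ 0  <
φ = 2, ψ = 1 ↦ 1  <
φ = 2, ψ = 2 ↦ 2  <
φ = 2, ψ = 3 ↦ 3  ≥
φ = 3, ψ = 0 ↦ 0  <
φ = 3, ψ = 1 ↦ 1  <
φ = 3, ψ = 2 ↦ 2  <
φ = 3, ψ = 3 ↦ 3  ≥
So 4 of the 16 assignments meet the threshold.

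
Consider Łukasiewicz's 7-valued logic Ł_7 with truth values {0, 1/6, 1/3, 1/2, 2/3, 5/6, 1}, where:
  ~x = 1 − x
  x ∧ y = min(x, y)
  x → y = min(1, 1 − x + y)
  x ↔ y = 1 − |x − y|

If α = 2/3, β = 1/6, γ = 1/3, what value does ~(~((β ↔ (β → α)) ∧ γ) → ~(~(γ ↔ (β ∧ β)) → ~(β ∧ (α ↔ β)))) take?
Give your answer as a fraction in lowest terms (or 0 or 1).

β → α = 1/6 → 2/3 = 1
β ↔ (β → α) = 1/6 ↔ 1 = 1/6
(β ↔ (β → α)) ∧ γ = 1/6 ∧ 1/3 = 1/6
~((β ↔ (β → α)) ∧ γ) = ~1/6 = 5/6
β ∧ β = 1/6 ∧ 1/6 = 1/6
γ ↔ (β ∧ β) = 1/3 ↔ 1/6 = 5/6
~(γ ↔ (β ∧ β)) = ~5/6 = 1/6
α ↔ β = 2/3 ↔ 1/6 = 1/2
β ∧ (α ↔ β) = 1/6 ∧ 1/2 = 1/6
~(β ∧ (α ↔ β)) = ~1/6 = 5/6
~(γ ↔ (β ∧ β)) → ~(β ∧ (α ↔ β)) = 1/6 → 5/6 = 1
~(~(γ ↔ (β ∧ β)) → ~(β ∧ (α ↔ β))) = ~1 = 0
~((β ↔ (β → α)) ∧ γ) → ~(~(γ ↔ (β ∧ β)) → ~(β ∧ (α ↔ β))) = 5/6 → 0 = 1/6
~(~((β ↔ (β → α)) ∧ γ) → ~(~(γ ↔ (β ∧ β)) → ~(β ∧ (α ↔ β)))) = ~1/6 = 5/6

5/6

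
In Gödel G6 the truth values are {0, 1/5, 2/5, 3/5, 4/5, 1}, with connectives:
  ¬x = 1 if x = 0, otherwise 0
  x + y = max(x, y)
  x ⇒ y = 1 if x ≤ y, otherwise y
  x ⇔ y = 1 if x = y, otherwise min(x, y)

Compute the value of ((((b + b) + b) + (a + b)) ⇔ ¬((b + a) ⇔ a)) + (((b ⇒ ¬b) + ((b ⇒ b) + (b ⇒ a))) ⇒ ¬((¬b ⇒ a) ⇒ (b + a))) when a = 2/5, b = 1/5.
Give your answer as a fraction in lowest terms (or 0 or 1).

b + b = 1/5 + 1/5 = 1/5
(b + b) + b = 1/5 + 1/5 = 1/5
a + b = 2/5 + 1/5 = 2/5
((b + b) + b) + (a + b) = 1/5 + 2/5 = 2/5
b + a = 1/5 + 2/5 = 2/5
(b + a) ⇔ a = 2/5 ⇔ 2/5 = 1
¬((b + a) ⇔ a) = ¬1 = 0
(((b + b) + b) + (a + b)) ⇔ ¬((b + a) ⇔ a) = 2/5 ⇔ 0 = 0
¬b = ¬1/5 = 0
b ⇒ ¬b = 1/5 ⇒ 0 = 0
b ⇒ b = 1/5 ⇒ 1/5 = 1
b ⇒ a = 1/5 ⇒ 2/5 = 1
(b ⇒ b) + (b ⇒ a) = 1 + 1 = 1
(b ⇒ ¬b) + ((b ⇒ b) + (b ⇒ a)) = 0 + 1 = 1
¬b = ¬1/5 = 0
¬b ⇒ a = 0 ⇒ 2/5 = 1
b + a = 1/5 + 2/5 = 2/5
(¬b ⇒ a) ⇒ (b + a) = 1 ⇒ 2/5 = 2/5
¬((¬b ⇒ a) ⇒ (b + a)) = ¬2/5 = 0
((b ⇒ ¬b) + ((b ⇒ b) + (b ⇒ a))) ⇒ ¬((¬b ⇒ a) ⇒ (b + a)) = 1 ⇒ 0 = 0
((((b + b) + b) + (a + b)) ⇔ ¬((b + a) ⇔ a)) + (((b ⇒ ¬b) + ((b ⇒ b) + (b ⇒ a))) ⇒ ¬((¬b ⇒ a) ⇒ (b + a))) = 0 + 0 = 0

0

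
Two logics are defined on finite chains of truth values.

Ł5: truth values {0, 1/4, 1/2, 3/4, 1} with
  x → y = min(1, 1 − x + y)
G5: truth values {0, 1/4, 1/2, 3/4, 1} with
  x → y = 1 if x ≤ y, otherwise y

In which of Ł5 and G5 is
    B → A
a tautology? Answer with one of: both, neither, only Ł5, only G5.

In Ł5: at A = 0, B = 1/4 the value is 3/4 — not a tautology.
In G5: at A = 0, B = 1/4 the value is 0 — not a tautology.

neither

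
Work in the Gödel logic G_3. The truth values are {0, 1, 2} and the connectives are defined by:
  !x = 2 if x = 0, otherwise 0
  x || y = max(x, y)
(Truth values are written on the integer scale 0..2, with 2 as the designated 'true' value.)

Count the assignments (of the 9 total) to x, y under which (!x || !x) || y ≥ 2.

5

x = 0, y = 0 ↦ 2  ≥
x = 0, y = 1 ↦ 2  ≥
x = 0, y = 2 ↦ 2  ≥
x = 1, y = 0 ↦ 0  <
x = 1, y = 1 ↦ 1  <
x = 1, y = 2 ↦ 2  ≥
x = 2, y = 0 ↦ 0  <
x = 2, y = 1 ↦ 1  <
x = 2, y = 2 ↦ 2  ≥
So 5 of the 9 assignments meet the threshold.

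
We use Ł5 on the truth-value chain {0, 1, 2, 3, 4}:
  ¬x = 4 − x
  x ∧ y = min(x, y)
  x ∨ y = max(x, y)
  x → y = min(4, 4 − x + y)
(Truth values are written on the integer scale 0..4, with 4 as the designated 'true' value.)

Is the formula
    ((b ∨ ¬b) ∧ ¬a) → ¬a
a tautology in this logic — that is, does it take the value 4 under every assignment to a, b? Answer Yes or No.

At a = 0, b = 1, for instance:
¬b = ¬1 = 3
b ∨ ¬b = 1 ∨ 3 = 3
¬a = ¬0 = 4
(b ∨ ¬b) ∧ ¬a = 3 ∧ 4 = 3
((b ∨ ¬b) ∧ ¬a) → ¬a = 3 → 4 = 4
and checking the remaining 24 assignments likewise gives ≥ 4 in every case.

Yes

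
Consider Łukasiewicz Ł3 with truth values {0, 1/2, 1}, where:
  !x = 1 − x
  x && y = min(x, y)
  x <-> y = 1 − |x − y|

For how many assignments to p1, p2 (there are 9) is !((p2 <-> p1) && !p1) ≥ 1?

p1 = 0, p2 = 0 ↦ 0  <
p1 = 0, p2 = 1/2 ↦ 1/2  <
p1 = 0, p2 = 1 ↦ 1  ≥
p1 = 1/2, p2 = 0 ↦ 1/2  <
p1 = 1/2, p2 = 1/2 ↦ 1/2  <
p1 = 1/2, p2 = 1 ↦ 1/2  <
p1 = 1, p2 = 0 ↦ 1  ≥
p1 = 1, p2 = 1/2 ↦ 1  ≥
p1 = 1, p2 = 1 ↦ 1  ≥
So 4 of the 9 assignments meet the threshold.

4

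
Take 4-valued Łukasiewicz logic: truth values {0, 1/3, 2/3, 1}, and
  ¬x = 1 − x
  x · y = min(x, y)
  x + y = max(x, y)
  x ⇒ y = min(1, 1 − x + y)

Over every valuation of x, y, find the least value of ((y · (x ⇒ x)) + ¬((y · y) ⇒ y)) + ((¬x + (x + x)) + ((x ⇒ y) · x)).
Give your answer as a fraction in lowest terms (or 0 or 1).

Take x = 1/3, y = 0:
x ⇒ x = 1/3 ⇒ 1/3 = 1
y · (x ⇒ x) = 0 · 1 = 0
y · y = 0 · 0 = 0
(y · y) ⇒ y = 0 ⇒ 0 = 1
¬((y · y) ⇒ y) = ¬1 = 0
(y · (x ⇒ x)) + ¬((y · y) ⇒ y) = 0 + 0 = 0
¬x = ¬1/3 = 2/3
x + x = 1/3 + 1/3 = 1/3
¬x + (x + x) = 2/3 + 1/3 = 2/3
x ⇒ y = 1/3 ⇒ 0 = 2/3
(x ⇒ y) · x = 2/3 · 1/3 = 1/3
(¬x + (x + x)) + ((x ⇒ y) · x) = 2/3 + 1/3 = 2/3
((y · (x ⇒ x)) + ¬((y · y) ⇒ y)) + ((¬x + (x + x)) + ((x ⇒ y) · x)) = 0 + 2/3 = 2/3
No assignment yields a value below 2/3, so this is the minimum.

2/3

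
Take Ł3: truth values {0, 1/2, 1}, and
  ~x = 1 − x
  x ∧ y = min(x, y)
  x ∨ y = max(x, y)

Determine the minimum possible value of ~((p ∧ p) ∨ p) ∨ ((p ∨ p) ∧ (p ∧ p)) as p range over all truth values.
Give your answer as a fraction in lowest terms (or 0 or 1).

Take p = 1/2:
p ∧ p = 1/2 ∧ 1/2 = 1/2
(p ∧ p) ∨ p = 1/2 ∨ 1/2 = 1/2
~((p ∧ p) ∨ p) = ~1/2 = 1/2
p ∨ p = 1/2 ∨ 1/2 = 1/2
p ∧ p = 1/2 ∧ 1/2 = 1/2
(p ∨ p) ∧ (p ∧ p) = 1/2 ∧ 1/2 = 1/2
~((p ∧ p) ∨ p) ∨ ((p ∨ p) ∧ (p ∧ p)) = 1/2 ∨ 1/2 = 1/2
No assignment yields a value below 1/2, so this is the minimum.

1/2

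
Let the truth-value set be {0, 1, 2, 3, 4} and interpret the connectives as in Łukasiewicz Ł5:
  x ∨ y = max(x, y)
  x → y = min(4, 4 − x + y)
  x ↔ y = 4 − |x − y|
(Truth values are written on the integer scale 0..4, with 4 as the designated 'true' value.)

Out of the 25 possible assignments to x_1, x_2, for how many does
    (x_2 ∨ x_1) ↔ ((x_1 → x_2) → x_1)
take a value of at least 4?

value 4: 9 assignments (counts)
value 3: 9 assignments
value 2: 4 assignments
value 1: 2 assignments
value 0: 1 assignment
So 9 of the 25 assignments meet the threshold.

9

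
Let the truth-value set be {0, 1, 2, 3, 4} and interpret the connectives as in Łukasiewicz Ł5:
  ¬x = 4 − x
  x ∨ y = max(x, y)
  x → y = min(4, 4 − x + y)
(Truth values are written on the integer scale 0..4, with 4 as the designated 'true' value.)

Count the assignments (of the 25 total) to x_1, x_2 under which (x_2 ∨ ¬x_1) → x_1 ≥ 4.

value 4: 12 assignments (counts)
value 3: 2 assignments
value 2: 5 assignments
value 1: 1 assignment
value 0: 5 assignments
So 12 of the 25 assignments meet the threshold.

12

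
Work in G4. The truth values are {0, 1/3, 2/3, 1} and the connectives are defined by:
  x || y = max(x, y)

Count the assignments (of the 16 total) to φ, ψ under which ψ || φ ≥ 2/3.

12

φ = 0, ψ = 0 ↦ 0  <
φ = 0, ψ = 1/3 ↦ 1/3  <
φ = 0, ψ = 2/3 ↦ 2/3  ≥
φ = 0, ψ = 1 ↦ 1  ≥
φ = 1/3, ψ = 0 ↦ 1/3  <
φ = 1/3, ψ = 1/3 ↦ 1/3  <
φ = 1/3, ψ = 2/3 ↦ 2/3  ≥
φ = 1/3, ψ = 1 ↦ 1  ≥
φ = 2/3, ψ = 0 ↦ 2/3  ≥
φ = 2/3, ψ = 1/3 ↦ 2/3  ≥
φ = 2/3, ψ = 2/3 ↦ 2/3  ≥
φ = 2/3, ψ = 1 ↦ 1  ≥
φ = 1, ψ = 0 ↦ 1  ≥
φ = 1, ψ = 1/3 ↦ 1  ≥
φ = 1, ψ = 2/3 ↦ 1  ≥
φ = 1, ψ = 1 ↦ 1  ≥
So 12 of the 16 assignments meet the threshold.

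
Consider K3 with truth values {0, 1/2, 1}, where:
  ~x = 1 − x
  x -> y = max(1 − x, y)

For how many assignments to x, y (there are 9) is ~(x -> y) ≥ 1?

x = 0, y = 0 ↦ 0  <
x = 0, y = 1/2 ↦ 0  <
x = 0, y = 1 ↦ 0  <
x = 1/2, y = 0 ↦ 1/2  <
x = 1/2, y = 1/2 ↦ 1/2  <
x = 1/2, y = 1 ↦ 0  <
x = 1, y = 0 ↦ 1  ≥
x = 1, y = 1/2 ↦ 1/2  <
x = 1, y = 1 ↦ 0  <
So 1 of the 9 assignments meets the threshold.

1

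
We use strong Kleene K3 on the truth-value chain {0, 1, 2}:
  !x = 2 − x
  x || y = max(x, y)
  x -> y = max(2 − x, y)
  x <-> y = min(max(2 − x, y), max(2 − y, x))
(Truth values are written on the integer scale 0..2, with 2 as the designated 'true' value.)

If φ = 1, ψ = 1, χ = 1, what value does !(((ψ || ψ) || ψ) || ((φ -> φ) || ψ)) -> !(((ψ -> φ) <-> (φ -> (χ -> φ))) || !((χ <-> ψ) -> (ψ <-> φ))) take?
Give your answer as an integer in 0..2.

ψ || ψ = 1 || 1 = 1
(ψ || ψ) || ψ = 1 || 1 = 1
φ -> φ = 1 -> 1 = 1
(φ -> φ) || ψ = 1 || 1 = 1
((ψ || ψ) || ψ) || ((φ -> φ) || ψ) = 1 || 1 = 1
!(((ψ || ψ) || ψ) || ((φ -> φ) || ψ)) = !1 = 1
ψ -> φ = 1 -> 1 = 1
χ -> φ = 1 -> 1 = 1
φ -> (χ -> φ) = 1 -> 1 = 1
(ψ -> φ) <-> (φ -> (χ -> φ)) = 1 <-> 1 = 1
χ <-> ψ = 1 <-> 1 = 1
ψ <-> φ = 1 <-> 1 = 1
(χ <-> ψ) -> (ψ <-> φ) = 1 -> 1 = 1
!((χ <-> ψ) -> (ψ <-> φ)) = !1 = 1
((ψ -> φ) <-> (φ -> (χ -> φ))) || !((χ <-> ψ) -> (ψ <-> φ)) = 1 || 1 = 1
!(((ψ -> φ) <-> (φ -> (χ -> φ))) || !((χ <-> ψ) -> (ψ <-> φ))) = !1 = 1
!(((ψ || ψ) || ψ) || ((φ -> φ) || ψ)) -> !(((ψ -> φ) <-> (φ -> (χ -> φ))) || !((χ <-> ψ) -> (ψ <-> φ))) = 1 -> 1 = 1

1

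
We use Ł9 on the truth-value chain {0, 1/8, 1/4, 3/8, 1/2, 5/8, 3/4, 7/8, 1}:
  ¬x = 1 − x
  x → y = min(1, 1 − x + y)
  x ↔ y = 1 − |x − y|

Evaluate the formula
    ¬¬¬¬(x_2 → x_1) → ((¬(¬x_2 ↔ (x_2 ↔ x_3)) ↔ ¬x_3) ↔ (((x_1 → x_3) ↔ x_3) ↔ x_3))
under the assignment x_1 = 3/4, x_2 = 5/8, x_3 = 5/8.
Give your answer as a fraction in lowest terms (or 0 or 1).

7/8

x_2 → x_1 = 5/8 → 3/4 = 1
¬(x_2 → x_1) = ¬1 = 0
¬¬(x_2 → x_1) = ¬0 = 1
¬¬¬(x_2 → x_1) = ¬1 = 0
¬¬¬¬(x_2 → x_1) = ¬0 = 1
¬x_2 = ¬5/8 = 3/8
x_2 ↔ x_3 = 5/8 ↔ 5/8 = 1
¬x_2 ↔ (x_2 ↔ x_3) = 3/8 ↔ 1 = 3/8
¬(¬x_2 ↔ (x_2 ↔ x_3)) = ¬3/8 = 5/8
¬x_3 = ¬5/8 = 3/8
¬(¬x_2 ↔ (x_2 ↔ x_3)) ↔ ¬x_3 = 5/8 ↔ 3/8 = 3/4
x_1 → x_3 = 3/4 → 5/8 = 7/8
(x_1 → x_3) ↔ x_3 = 7/8 ↔ 5/8 = 3/4
((x_1 → x_3) ↔ x_3) ↔ x_3 = 3/4 ↔ 5/8 = 7/8
(¬(¬x_2 ↔ (x_2 ↔ x_3)) ↔ ¬x_3) ↔ (((x_1 → x_3) ↔ x_3) ↔ x_3) = 3/4 ↔ 7/8 = 7/8
¬¬¬¬(x_2 → x_1) → ((¬(¬x_2 ↔ (x_2 ↔ x_3)) ↔ ¬x_3) ↔ (((x_1 → x_3) ↔ x_3) ↔ x_3)) = 1 → 7/8 = 7/8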